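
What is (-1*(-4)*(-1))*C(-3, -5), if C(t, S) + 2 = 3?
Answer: -4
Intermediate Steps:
C(t, S) = 1 (C(t, S) = -2 + 3 = 1)
(-1*(-4)*(-1))*C(-3, -5) = (-1*(-4)*(-1))*1 = (4*(-1))*1 = -4*1 = -4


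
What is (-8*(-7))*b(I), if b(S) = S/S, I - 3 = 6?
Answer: 56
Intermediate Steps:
I = 9 (I = 3 + 6 = 9)
b(S) = 1
(-8*(-7))*b(I) = -8*(-7)*1 = 56*1 = 56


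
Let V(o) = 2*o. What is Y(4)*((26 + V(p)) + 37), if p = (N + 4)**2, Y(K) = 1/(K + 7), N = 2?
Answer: 135/11 ≈ 12.273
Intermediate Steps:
Y(K) = 1/(7 + K)
p = 36 (p = (2 + 4)**2 = 6**2 = 36)
Y(4)*((26 + V(p)) + 37) = ((26 + 2*36) + 37)/(7 + 4) = ((26 + 72) + 37)/11 = (98 + 37)/11 = (1/11)*135 = 135/11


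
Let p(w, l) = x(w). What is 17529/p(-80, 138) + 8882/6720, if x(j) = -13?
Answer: -58839707/43680 ≈ -1347.1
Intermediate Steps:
p(w, l) = -13
17529/p(-80, 138) + 8882/6720 = 17529/(-13) + 8882/6720 = 17529*(-1/13) + 8882*(1/6720) = -17529/13 + 4441/3360 = -58839707/43680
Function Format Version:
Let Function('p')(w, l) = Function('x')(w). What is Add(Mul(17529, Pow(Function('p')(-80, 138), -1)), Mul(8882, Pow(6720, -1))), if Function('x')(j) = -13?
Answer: Rational(-58839707, 43680) ≈ -1347.1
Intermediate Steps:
Function('p')(w, l) = -13
Add(Mul(17529, Pow(Function('p')(-80, 138), -1)), Mul(8882, Pow(6720, -1))) = Add(Mul(17529, Pow(-13, -1)), Mul(8882, Pow(6720, -1))) = Add(Mul(17529, Rational(-1, 13)), Mul(8882, Rational(1, 6720))) = Add(Rational(-17529, 13), Rational(4441, 3360)) = Rational(-58839707, 43680)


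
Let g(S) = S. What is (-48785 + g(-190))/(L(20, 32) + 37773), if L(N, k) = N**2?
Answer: -48975/38173 ≈ -1.2830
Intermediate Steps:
(-48785 + g(-190))/(L(20, 32) + 37773) = (-48785 - 190)/(20**2 + 37773) = -48975/(400 + 37773) = -48975/38173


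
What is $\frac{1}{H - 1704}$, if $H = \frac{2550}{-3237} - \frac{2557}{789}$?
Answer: $- \frac{851331}{1454097677} \approx -0.00058547$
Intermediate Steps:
$H = - \frac{3429653}{851331}$ ($H = 2550 \left(- \frac{1}{3237}\right) - \frac{2557}{789} = - \frac{850}{1079} - \frac{2557}{789} = - \frac{3429653}{851331} \approx -4.0286$)
$\frac{1}{H - 1704} = \frac{1}{- \frac{3429653}{851331} - 1704} = \frac{1}{- \frac{1454097677}{851331}} = - \frac{851331}{1454097677}$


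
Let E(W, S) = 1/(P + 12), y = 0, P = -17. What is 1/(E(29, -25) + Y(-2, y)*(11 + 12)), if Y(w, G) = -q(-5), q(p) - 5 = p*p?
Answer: -5/3451 ≈ -0.0014489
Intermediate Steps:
q(p) = 5 + p**2 (q(p) = 5 + p*p = 5 + p**2)
Y(w, G) = -30 (Y(w, G) = -(5 + (-5)**2) = -(5 + 25) = -1*30 = -30)
E(W, S) = -1/5 (E(W, S) = 1/(-17 + 12) = 1/(-5) = -1/5)
1/(E(29, -25) + Y(-2, y)*(11 + 12)) = 1/(-1/5 - 30*(11 + 12)) = 1/(-1/5 - 30*23) = 1/(-1/5 - 690) = 1/(-3451/5) = -5/3451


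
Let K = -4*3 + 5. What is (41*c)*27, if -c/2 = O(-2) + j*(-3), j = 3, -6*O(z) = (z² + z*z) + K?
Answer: 20295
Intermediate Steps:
K = -7 (K = -12 + 5 = -7)
O(z) = 7/6 - z²/3 (O(z) = -((z² + z*z) - 7)/6 = -((z² + z²) - 7)/6 = -(2*z² - 7)/6 = -(-7 + 2*z²)/6 = 7/6 - z²/3)
c = 55/3 (c = -2*((7/6 - ⅓*(-2)²) + 3*(-3)) = -2*((7/6 - ⅓*4) - 9) = -2*((7/6 - 4/3) - 9) = -2*(-⅙ - 9) = -2*(-55/6) = 55/3 ≈ 18.333)
(41*c)*27 = (41*(55/3))*27 = (2255/3)*27 = 20295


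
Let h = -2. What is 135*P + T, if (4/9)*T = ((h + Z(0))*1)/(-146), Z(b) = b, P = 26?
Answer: 1024929/292 ≈ 3510.0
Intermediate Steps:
T = 9/292 (T = 9*(((-2 + 0)*1)/(-146))/4 = 9*(-2*1*(-1/146))/4 = 9*(-2*(-1/146))/4 = (9/4)*(1/73) = 9/292 ≈ 0.030822)
135*P + T = 135*26 + 9/292 = 3510 + 9/292 = 1024929/292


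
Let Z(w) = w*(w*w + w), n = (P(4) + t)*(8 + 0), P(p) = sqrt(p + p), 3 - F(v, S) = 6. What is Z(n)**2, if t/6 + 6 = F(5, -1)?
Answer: 6737171075629056 - 1452030208245760*sqrt(2) ≈ 4.6837e+15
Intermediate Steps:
F(v, S) = -3 (F(v, S) = 3 - 1*6 = 3 - 6 = -3)
t = -54 (t = -36 + 6*(-3) = -36 - 18 = -54)
P(p) = sqrt(2)*sqrt(p) (P(p) = sqrt(2*p) = sqrt(2)*sqrt(p))
n = -432 + 16*sqrt(2) (n = (sqrt(2)*sqrt(4) - 54)*(8 + 0) = (sqrt(2)*2 - 54)*8 = (2*sqrt(2) - 54)*8 = (-54 + 2*sqrt(2))*8 = -432 + 16*sqrt(2) ≈ -409.37)
Z(w) = w*(w + w**2) (Z(w) = w*(w**2 + w) = w*(w + w**2))
Z(n)**2 = ((-432 + 16*sqrt(2))**2*(1 + (-432 + 16*sqrt(2))))**2 = ((-432 + 16*sqrt(2))**2*(-431 + 16*sqrt(2)))**2 = (-432 + 16*sqrt(2))**4*(-431 + 16*sqrt(2))**2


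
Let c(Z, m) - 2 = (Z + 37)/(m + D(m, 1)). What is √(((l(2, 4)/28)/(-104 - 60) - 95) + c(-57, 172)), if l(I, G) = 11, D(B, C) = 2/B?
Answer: I*√26855487445614261/16982364 ≈ 9.6498*I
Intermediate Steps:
c(Z, m) = 2 + (37 + Z)/(m + 2/m) (c(Z, m) = 2 + (Z + 37)/(m + 2/m) = 2 + (37 + Z)/(m + 2/m))
√(((l(2, 4)/28)/(-104 - 60) - 95) + c(-57, 172)) = √(((11/28)/(-104 - 60) - 95) + (4 + 172*(37 - 57 + 2*172))/(2 + 172²)) = √(((11*(1/28))/(-164) - 95) + (4 + 172*(37 - 57 + 344))/(2 + 29584)) = √(((11/28)*(-1/164) - 95) + (4 + 172*324)/29586) = √((-11/4592 - 95) + (4 + 55728)/29586) = √(-436251/4592 + (1/29586)*55732) = √(-436251/4592 + 27866/14793) = √(-6325500371/67929456) = I*√26855487445614261/16982364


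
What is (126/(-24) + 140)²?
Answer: 290521/16 ≈ 18158.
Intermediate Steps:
(126/(-24) + 140)² = (126*(-1/24) + 140)² = (-21/4 + 140)² = (539/4)² = 290521/16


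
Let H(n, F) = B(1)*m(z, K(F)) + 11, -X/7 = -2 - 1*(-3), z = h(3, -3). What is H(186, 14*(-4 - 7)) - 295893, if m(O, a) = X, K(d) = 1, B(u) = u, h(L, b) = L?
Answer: -295889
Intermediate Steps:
z = 3
X = -7 (X = -7*(-2 - 1*(-3)) = -7*(-2 + 3) = -7*1 = -7)
m(O, a) = -7
H(n, F) = 4 (H(n, F) = 1*(-7) + 11 = -7 + 11 = 4)
H(186, 14*(-4 - 7)) - 295893 = 4 - 295893 = -295889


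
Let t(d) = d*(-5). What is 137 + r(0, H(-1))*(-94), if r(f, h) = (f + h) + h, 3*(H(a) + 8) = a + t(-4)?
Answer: 1351/3 ≈ 450.33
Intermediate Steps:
t(d) = -5*d
H(a) = -4/3 + a/3 (H(a) = -8 + (a - 5*(-4))/3 = -8 + (a + 20)/3 = -8 + (20 + a)/3 = -8 + (20/3 + a/3) = -4/3 + a/3)
r(f, h) = f + 2*h
137 + r(0, H(-1))*(-94) = 137 + (0 + 2*(-4/3 + (⅓)*(-1)))*(-94) = 137 + (0 + 2*(-4/3 - ⅓))*(-94) = 137 + (0 + 2*(-5/3))*(-94) = 137 + (0 - 10/3)*(-94) = 137 - 10/3*(-94) = 137 + 940/3 = 1351/3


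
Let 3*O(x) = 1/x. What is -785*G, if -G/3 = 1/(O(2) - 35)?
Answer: -14130/209 ≈ -67.608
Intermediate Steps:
O(x) = 1/(3*x)
G = 18/209 (G = -3/((1/3)/2 - 35) = -3/((1/3)*(1/2) - 35) = -3/(1/6 - 35) = -3/(-209/6) = -3*(-6/209) = 18/209 ≈ 0.086124)
-785*G = -785*18/209 = -14130/209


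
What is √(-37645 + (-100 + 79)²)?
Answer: 2*I*√9301 ≈ 192.88*I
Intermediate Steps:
√(-37645 + (-100 + 79)²) = √(-37645 + (-21)²) = √(-37645 + 441) = √(-37204) = 2*I*√9301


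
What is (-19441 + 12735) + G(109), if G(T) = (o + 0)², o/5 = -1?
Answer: -6681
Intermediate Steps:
o = -5 (o = 5*(-1) = -5)
G(T) = 25 (G(T) = (-5 + 0)² = (-5)² = 25)
(-19441 + 12735) + G(109) = (-19441 + 12735) + 25 = -6706 + 25 = -6681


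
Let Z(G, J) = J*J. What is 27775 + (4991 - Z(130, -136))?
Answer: 14270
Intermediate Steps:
Z(G, J) = J**2
27775 + (4991 - Z(130, -136)) = 27775 + (4991 - 1*(-136)**2) = 27775 + (4991 - 1*18496) = 27775 + (4991 - 18496) = 27775 - 13505 = 14270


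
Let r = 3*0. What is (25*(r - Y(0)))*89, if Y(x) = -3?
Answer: 6675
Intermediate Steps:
r = 0
(25*(r - Y(0)))*89 = (25*(0 - 1*(-3)))*89 = (25*(0 + 3))*89 = (25*3)*89 = 75*89 = 6675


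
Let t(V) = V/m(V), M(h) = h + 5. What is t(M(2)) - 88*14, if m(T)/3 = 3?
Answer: -11081/9 ≈ -1231.2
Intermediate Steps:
m(T) = 9 (m(T) = 3*3 = 9)
M(h) = 5 + h
t(V) = V/9
t(M(2)) - 88*14 = (5 + 2)/9 - 88*14 = (1/9)*7 - 1*1232 = 7/9 - 1232 = -11081/9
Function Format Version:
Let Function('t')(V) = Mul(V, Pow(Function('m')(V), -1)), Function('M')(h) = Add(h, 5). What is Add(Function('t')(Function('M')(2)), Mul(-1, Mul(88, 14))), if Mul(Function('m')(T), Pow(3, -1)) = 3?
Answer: Rational(-11081, 9) ≈ -1231.2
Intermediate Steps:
Function('m')(T) = 9 (Function('m')(T) = Mul(3, 3) = 9)
Function('M')(h) = Add(5, h)
Function('t')(V) = Mul(Rational(1, 9), V) (Function('t')(V) = Mul(V, Pow(9, -1)) = Mul(V, Rational(1, 9)) = Mul(Rational(1, 9), V))
Add(Function('t')(Function('M')(2)), Mul(-1, Mul(88, 14))) = Add(Mul(Rational(1, 9), Add(5, 2)), Mul(-1, Mul(88, 14))) = Add(Mul(Rational(1, 9), 7), Mul(-1, 1232)) = Add(Rational(7, 9), -1232) = Rational(-11081, 9)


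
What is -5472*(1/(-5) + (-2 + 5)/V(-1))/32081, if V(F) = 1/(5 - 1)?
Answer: -322848/160405 ≈ -2.0127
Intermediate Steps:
V(F) = 1/4
-5472*(1/(-5) + (-2 + 5)/V(-1))/32081 = -5472*(1/(-5) + (-2 + 5)/(1/4))/32081 = -5472*(1*(-1/5) + 3*4)*(1/32081) = -5472*(-1/5 + 12)*(1/32081) = -5472*59/5*(1/32081) = -322848/5*1/32081 = -322848/160405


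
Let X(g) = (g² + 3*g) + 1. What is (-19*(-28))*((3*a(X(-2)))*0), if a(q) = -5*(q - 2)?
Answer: 0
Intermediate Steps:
X(g) = 1 + g² + 3*g
a(q) = 10 - 5*q (a(q) = -5*(-2 + q) = 10 - 5*q)
(-19*(-28))*((3*a(X(-2)))*0) = (-19*(-28))*((3*(10 - 5*(1 + (-2)² + 3*(-2))))*0) = 532*((3*(10 - 5*(1 + 4 - 6)))*0) = 532*((3*(10 - 5*(-1)))*0) = 532*((3*(10 + 5))*0) = 532*((3*15)*0) = 532*(45*0) = 532*0 = 0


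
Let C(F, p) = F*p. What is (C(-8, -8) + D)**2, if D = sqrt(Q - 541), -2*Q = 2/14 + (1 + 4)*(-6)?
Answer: (896 + I*sqrt(103110))**2/196 ≈ 3569.9 + 2935.8*I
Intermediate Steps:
Q = 209/14 (Q = -(2/14 + (1 + 4)*(-6))/2 = -(2*(1/14) + 5*(-6))/2 = -(1/7 - 30)/2 = -1/2*(-209/7) = 209/14 ≈ 14.929)
D = I*sqrt(103110)/14 (D = sqrt(209/14 - 541) = sqrt(-7365/14) = I*sqrt(103110)/14 ≈ 22.936*I)
(C(-8, -8) + D)**2 = (-8*(-8) + I*sqrt(103110)/14)**2 = (64 + I*sqrt(103110)/14)**2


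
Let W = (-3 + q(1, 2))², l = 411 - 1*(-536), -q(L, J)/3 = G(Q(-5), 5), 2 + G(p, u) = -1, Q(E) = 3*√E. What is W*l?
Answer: 34092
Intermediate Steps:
G(p, u) = -3 (G(p, u) = -2 - 1 = -3)
q(L, J) = 9 (q(L, J) = -3*(-3) = 9)
l = 947 (l = 411 + 536 = 947)
W = 36 (W = (-3 + 9)² = 6² = 36)
W*l = 36*947 = 34092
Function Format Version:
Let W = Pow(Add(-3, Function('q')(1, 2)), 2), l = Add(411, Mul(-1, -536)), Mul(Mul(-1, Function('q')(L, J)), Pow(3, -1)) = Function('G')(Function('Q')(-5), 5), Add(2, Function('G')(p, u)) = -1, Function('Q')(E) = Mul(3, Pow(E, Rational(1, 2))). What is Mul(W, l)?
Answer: 34092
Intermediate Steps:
Function('G')(p, u) = -3 (Function('G')(p, u) = Add(-2, -1) = -3)
Function('q')(L, J) = 9 (Function('q')(L, J) = Mul(-3, -3) = 9)
l = 947 (l = Add(411, 536) = 947)
W = 36 (W = Pow(Add(-3, 9), 2) = Pow(6, 2) = 36)
Mul(W, l) = Mul(36, 947) = 34092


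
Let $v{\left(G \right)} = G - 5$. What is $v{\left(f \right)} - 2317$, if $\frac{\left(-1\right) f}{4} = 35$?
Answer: $-2462$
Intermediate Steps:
$f = -140$ ($f = \left(-4\right) 35 = -140$)
$v{\left(G \right)} = -5 + G$
$v{\left(f \right)} - 2317 = \left(-5 - 140\right) - 2317 = -145 - 2317 = -2462$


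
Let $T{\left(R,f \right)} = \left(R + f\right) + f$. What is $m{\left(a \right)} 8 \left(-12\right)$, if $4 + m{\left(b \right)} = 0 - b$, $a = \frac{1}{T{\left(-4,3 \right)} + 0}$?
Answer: $432$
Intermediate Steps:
$T{\left(R,f \right)} = R + 2 f$
$a = \frac{1}{2}$ ($a = \frac{1}{\left(-4 + 2 \cdot 3\right) + 0} = \frac{1}{\left(-4 + 6\right) + 0} = \frac{1}{2 + 0} = \frac{1}{2} \approx 0.5$)
$m{\left(b \right)} = -4 - b$ ($m{\left(b \right)} = -4 + \left(0 - b\right) = -4 - b$)
$m{\left(a \right)} 8 \left(-12\right) = \left(-4 - \frac{1}{2}\right) 8 \left(-12\right) = \left(- \frac{9}{2}\right) 8 \left(-12\right) = \left(-36\right) \left(-12\right) = 432$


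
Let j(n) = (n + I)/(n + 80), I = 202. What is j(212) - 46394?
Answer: -6773317/146 ≈ -46393.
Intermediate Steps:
j(n) = (202 + n)/(80 + n) (j(n) = (n + 202)/(n + 80) = (202 + n)/(80 + n))
j(212) - 46394 = (202 + 212)/(80 + 212) - 46394 = 414/292 - 46394 = (1/292)*414 - 46394 = 207/146 - 46394 = -6773317/146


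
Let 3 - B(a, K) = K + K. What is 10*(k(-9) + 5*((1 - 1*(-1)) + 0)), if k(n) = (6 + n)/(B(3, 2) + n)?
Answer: 103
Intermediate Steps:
B(a, K) = 3 - 2*K (B(a, K) = 3 - (K + K) = 3 - 2*K)
k(n) = (6 + n)/(-1 + n) (k(n) = (6 + n)/((3 - 2*2) + n) = (6 + n)/((3 - 4) + n) = (6 + n)/(-1 + n))
10*(k(-9) + 5*((1 - 1*(-1)) + 0)) = 10*((6 - 9)/(-1 - 9) + 5*((1 - 1*(-1)) + 0)) = 10*(-3/(-10) + 5*((1 + 1) + 0)) = 10*(-⅒*(-3) + 5*(2 + 0)) = 10*(3/10 + 5*2) = 10*(3/10 + 10) = 10*(103/10) = 103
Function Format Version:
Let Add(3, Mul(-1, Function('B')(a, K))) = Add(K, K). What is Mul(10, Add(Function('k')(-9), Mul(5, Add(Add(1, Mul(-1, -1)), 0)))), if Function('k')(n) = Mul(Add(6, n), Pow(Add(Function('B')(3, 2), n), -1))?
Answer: 103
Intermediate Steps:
Function('B')(a, K) = Add(3, Mul(-2, K)) (Function('B')(a, K) = Add(3, Mul(-1, Add(K, K))) = Add(3, Mul(-1, Mul(2, K))) = Add(3, Mul(-2, K)))
Function('k')(n) = Mul(Pow(Add(-1, n), -1), Add(6, n)) (Function('k')(n) = Mul(Add(6, n), Pow(Add(Add(3, Mul(-2, 2)), n), -1)) = Mul(Add(6, n), Pow(Add(Add(3, -4), n), -1)) = Mul(Add(6, n), Pow(Add(-1, n), -1)) = Mul(Pow(Add(-1, n), -1), Add(6, n)))
Mul(10, Add(Function('k')(-9), Mul(5, Add(Add(1, Mul(-1, -1)), 0)))) = Mul(10, Add(Mul(Pow(Add(-1, -9), -1), Add(6, -9)), Mul(5, Add(Add(1, Mul(-1, -1)), 0)))) = Mul(10, Add(Mul(Pow(-10, -1), -3), Mul(5, Add(Add(1, 1), 0)))) = Mul(10, Add(Mul(Rational(-1, 10), -3), Mul(5, Add(2, 0)))) = Mul(10, Add(Rational(3, 10), Mul(5, 2))) = Mul(10, Add(Rational(3, 10), 10)) = Mul(10, Rational(103, 10)) = 103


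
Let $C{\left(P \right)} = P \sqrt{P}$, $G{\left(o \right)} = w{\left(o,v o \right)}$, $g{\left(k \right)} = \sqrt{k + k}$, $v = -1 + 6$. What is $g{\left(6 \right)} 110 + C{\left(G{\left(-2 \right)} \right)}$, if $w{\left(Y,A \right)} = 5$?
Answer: $5 \sqrt{5} + 220 \sqrt{3} \approx 392.23$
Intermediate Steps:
$v = 5$
$g{\left(k \right)} = \sqrt{2} \sqrt{k}$ ($g{\left(k \right)} = \sqrt{2 k} = \sqrt{2} \sqrt{k}$)
$G{\left(o \right)} = 5$
$C{\left(P \right)} = P^{\frac{3}{2}}$
$g{\left(6 \right)} 110 + C{\left(G{\left(-2 \right)} \right)} = \sqrt{2} \sqrt{6} \cdot 110 + 5^{\frac{3}{2}} = 2 \sqrt{3} \cdot 110 + 5 \sqrt{5} = 220 \sqrt{3} + 5 \sqrt{5} = 5 \sqrt{5} + 220 \sqrt{3}$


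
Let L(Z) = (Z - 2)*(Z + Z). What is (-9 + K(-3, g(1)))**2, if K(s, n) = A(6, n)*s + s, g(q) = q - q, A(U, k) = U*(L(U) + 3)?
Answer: 864900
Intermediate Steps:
L(Z) = 2*Z*(-2 + Z) (L(Z) = (-2 + Z)*(2*Z) = 2*Z*(-2 + Z))
A(U, k) = U*(3 + 2*U*(-2 + U)) (A(U, k) = U*(2*U*(-2 + U) + 3) = U*(3 + 2*U*(-2 + U)))
g(q) = 0
K(s, n) = 307*s (K(s, n) = (6*(3 + 2*6*(-2 + 6)))*s + s = (6*(3 + 2*6*4))*s + s = (6*(3 + 48))*s + s = (6*51)*s + s = 306*s + s = 307*s)
(-9 + K(-3, g(1)))**2 = (-9 + 307*(-3))**2 = (-9 - 921)**2 = (-930)**2 = 864900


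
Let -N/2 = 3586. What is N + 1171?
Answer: -6001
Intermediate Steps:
N = -7172 (N = -2*3586 = -7172)
N + 1171 = -7172 + 1171 = -6001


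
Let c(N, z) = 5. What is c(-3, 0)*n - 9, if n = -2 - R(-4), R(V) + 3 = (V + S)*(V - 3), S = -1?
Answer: -179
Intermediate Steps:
R(V) = -3 + (-1 + V)*(-3 + V) (R(V) = -3 + (V - 1)*(V - 3) = -3 + (-1 + V)*(-3 + V))
n = -34 (n = -2 - (-4)*(-4 - 4) = -2 - (-4)*(-8) = -2 - 1*32 = -2 - 32 = -34)
c(-3, 0)*n - 9 = 5*(-34) - 9 = -170 - 9 = -179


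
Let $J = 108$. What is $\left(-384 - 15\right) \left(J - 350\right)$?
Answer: $96558$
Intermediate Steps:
$\left(-384 - 15\right) \left(J - 350\right) = \left(-384 - 15\right) \left(108 - 350\right) = \left(-399\right) \left(-242\right) = 96558$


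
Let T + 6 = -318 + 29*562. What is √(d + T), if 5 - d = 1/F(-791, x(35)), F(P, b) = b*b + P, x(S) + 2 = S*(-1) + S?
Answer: √9896898038/787 ≈ 126.41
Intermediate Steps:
x(S) = -2 (x(S) = -2 + (S*(-1) + S) = -2 + (-S + S) = -2 + 0 = -2)
F(P, b) = P + b² (F(P, b) = b² + P = P + b²)
T = 15974 (T = -6 + (-318 + 29*562) = -6 + (-318 + 16298) = -6 + 15980 = 15974)
d = 3936/787 (d = 5 - 1/(-791 + (-2)²) = 5 - 1/(-791 + 4) = 5 - 1/(-787) = 5 - 1*(-1/787) = 5 + 1/787 = 3936/787 ≈ 5.0013)
√(d + T) = √(3936/787 + 15974) = √(12575474/787) = √9896898038/787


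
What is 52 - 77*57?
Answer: -4337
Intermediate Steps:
52 - 77*57 = 52 - 4389 = -4337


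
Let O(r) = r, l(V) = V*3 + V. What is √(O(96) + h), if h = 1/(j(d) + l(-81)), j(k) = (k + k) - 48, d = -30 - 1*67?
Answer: √30753610/566 ≈ 9.7979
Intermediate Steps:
l(V) = 4*V (l(V) = 3*V + V = 4*V)
d = -97 (d = -30 - 67 = -97)
j(k) = -48 + 2*k (j(k) = 2*k - 48 = -48 + 2*k)
h = -1/566 (h = 1/((-48 + 2*(-97)) + 4*(-81)) = 1/((-48 - 194) - 324) = 1/(-242 - 324) = 1/(-566) = -1/566 ≈ -0.0017668)
√(O(96) + h) = √(96 - 1/566) = √(54335/566) = √30753610/566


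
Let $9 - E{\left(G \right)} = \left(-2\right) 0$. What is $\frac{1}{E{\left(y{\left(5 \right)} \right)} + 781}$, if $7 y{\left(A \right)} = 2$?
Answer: $\frac{1}{790} \approx 0.0012658$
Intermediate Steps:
$y{\left(A \right)} = \frac{2}{7}$ ($y{\left(A \right)} = \frac{1}{7} \cdot 2 = \frac{2}{7}$)
$E{\left(G \right)} = 9$ ($E{\left(G \right)} = 9 - \left(-2\right) 0 = 9 - 0 = 9 + 0 = 9$)
$\frac{1}{E{\left(y{\left(5 \right)} \right)} + 781} = \frac{1}{9 + 781} = \frac{1}{790}$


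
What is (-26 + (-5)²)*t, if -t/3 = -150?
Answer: -450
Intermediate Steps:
t = 450 (t = -3*(-150) = 450)
(-26 + (-5)²)*t = (-26 + (-5)²)*450 = (-26 + 25)*450 = -1*450 = -450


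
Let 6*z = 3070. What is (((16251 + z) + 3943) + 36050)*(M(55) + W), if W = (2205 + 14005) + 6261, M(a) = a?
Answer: 3835434442/3 ≈ 1.2785e+9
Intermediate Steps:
z = 1535/3 (z = (⅙)*3070 = 1535/3 ≈ 511.67)
W = 22471 (W = 16210 + 6261 = 22471)
(((16251 + z) + 3943) + 36050)*(M(55) + W) = (((16251 + 1535/3) + 3943) + 36050)*(55 + 22471) = ((50288/3 + 3943) + 36050)*22526 = (62117/3 + 36050)*22526 = (170267/3)*22526 = 3835434442/3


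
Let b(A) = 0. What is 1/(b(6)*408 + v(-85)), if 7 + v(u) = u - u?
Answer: -1/7 ≈ -0.14286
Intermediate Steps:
v(u) = -7 (v(u) = -7 + (u - u) = -7 + 0 = -7)
1/(b(6)*408 + v(-85)) = 1/(0*408 - 7) = 1/(0 - 7) = 1/(-7) = -1/7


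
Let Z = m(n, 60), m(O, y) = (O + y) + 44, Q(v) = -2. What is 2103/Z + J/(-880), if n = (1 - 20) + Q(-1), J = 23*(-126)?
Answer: 1045587/36520 ≈ 28.631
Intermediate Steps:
J = -2898
n = -21 (n = (1 - 20) - 2 = -19 - 2 = -21)
m(O, y) = 44 + O + y
Z = 83 (Z = 44 - 21 + 60 = 83)
2103/Z + J/(-880) = 2103/83 - 2898/(-880) = 2103*(1/83) - 2898*(-1/880) = 2103/83 + 1449/440 = 1045587/36520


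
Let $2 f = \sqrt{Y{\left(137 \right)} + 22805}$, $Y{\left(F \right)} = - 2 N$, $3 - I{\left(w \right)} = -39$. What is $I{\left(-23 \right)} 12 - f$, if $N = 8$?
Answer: $504 - \frac{\sqrt{22789}}{2} \approx 428.52$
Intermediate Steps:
$I{\left(w \right)} = 42$ ($I{\left(w \right)} = 3 - -39 = 3 + 39 = 42$)
$Y{\left(F \right)} = -16$ ($Y{\left(F \right)} = \left(-2\right) 8 = -16$)
$f = \frac{\sqrt{22789}}{2}$ ($f = \frac{\sqrt{-16 + 22805}}{2} = \frac{\sqrt{22789}}{2} \approx 75.48$)
$I{\left(-23 \right)} 12 - f = 42 \cdot 12 - \frac{\sqrt{22789}}{2} = 504 - \frac{\sqrt{22789}}{2}$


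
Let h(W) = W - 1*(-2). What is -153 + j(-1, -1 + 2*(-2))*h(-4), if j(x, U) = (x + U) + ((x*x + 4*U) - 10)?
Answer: -83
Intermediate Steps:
h(W) = 2 + W (h(W) = W + 2 = 2 + W)
j(x, U) = -10 + x + x² + 5*U (j(x, U) = (U + x) + ((x² + 4*U) - 10) = (U + x) + (-10 + x² + 4*U) = -10 + x + x² + 5*U)
-153 + j(-1, -1 + 2*(-2))*h(-4) = -153 + (-10 - 1 + (-1)² + 5*(-1 + 2*(-2)))*(2 - 4) = -153 + (-10 - 1 + 1 + 5*(-1 - 4))*(-2) = -153 + (-10 - 1 + 1 + 5*(-5))*(-2) = -153 + (-10 - 1 + 1 - 25)*(-2) = -153 - 35*(-2) = -153 + 70 = -83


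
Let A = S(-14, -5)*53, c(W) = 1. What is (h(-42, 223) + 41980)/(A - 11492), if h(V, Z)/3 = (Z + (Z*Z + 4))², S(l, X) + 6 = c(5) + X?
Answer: -3743423894/6011 ≈ -6.2276e+5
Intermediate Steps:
S(l, X) = -5 + X (S(l, X) = -6 + (1 + X) = -5 + X)
h(V, Z) = 3*(4 + Z + Z²)² (h(V, Z) = 3*(Z + (Z*Z + 4))² = 3*(Z + (Z² + 4))² = 3*(Z + (4 + Z²))² = 3*(4 + Z + Z²)²)
A = -530 (A = (-5 - 5)*53 = -10*53 = -530)
(h(-42, 223) + 41980)/(A - 11492) = (3*(4 + 223 + 223²)² + 41980)/(-530 - 11492) = (3*(4 + 223 + 49729)² + 41980)/(-12022) = (3*49956² + 41980)*(-1/12022) = (3*2495601936 + 41980)*(-1/12022) = (7486805808 + 41980)*(-1/12022) = 7486847788*(-1/12022) = -3743423894/6011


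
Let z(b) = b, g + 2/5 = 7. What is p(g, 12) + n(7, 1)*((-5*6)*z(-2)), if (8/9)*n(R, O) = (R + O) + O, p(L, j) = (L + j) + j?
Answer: 6381/10 ≈ 638.10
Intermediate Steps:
g = 33/5 (g = -⅖ + 7 = 33/5 ≈ 6.6000)
p(L, j) = L + 2*j
n(R, O) = 9*O/4 + 9*R/8 (n(R, O) = 9*((R + O) + O)/8 = 9*((O + R) + O)/8 = 9*(R + 2*O)/8 = 9*O/4 + 9*R/8)
p(g, 12) + n(7, 1)*((-5*6)*z(-2)) = (33/5 + 2*12) + ((9/4)*1 + (9/8)*7)*(-5*6*(-2)) = (33/5 + 24) + (9/4 + 63/8)*(-30*(-2)) = 153/5 + (81/8)*60 = 153/5 + 1215/2 = 6381/10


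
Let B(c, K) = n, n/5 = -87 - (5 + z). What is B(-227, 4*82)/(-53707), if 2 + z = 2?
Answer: 460/53707 ≈ 0.0085650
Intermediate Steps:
z = 0 (z = -2 + 2 = 0)
n = -460 (n = 5*(-87 - (5 + 0)) = 5*(-87 - 1*5) = 5*(-87 - 5) = 5*(-92) = -460)
B(c, K) = -460
B(-227, 4*82)/(-53707) = -460/(-53707) = -460*(-1/53707) = 460/53707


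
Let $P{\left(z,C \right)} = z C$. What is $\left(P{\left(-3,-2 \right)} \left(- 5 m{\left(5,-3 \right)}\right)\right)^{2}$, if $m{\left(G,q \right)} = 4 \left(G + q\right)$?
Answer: $57600$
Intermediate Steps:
$m{\left(G,q \right)} = 4 G + 4 q$
$P{\left(z,C \right)} = C z$
$\left(P{\left(-3,-2 \right)} \left(- 5 m{\left(5,-3 \right)}\right)\right)^{2} = \left(\left(-2\right) \left(-3\right) \left(- 5 \left(4 \cdot 5 + 4 \left(-3\right)\right)\right)\right)^{2} = \left(6 \left(- 5 \left(20 - 12\right)\right)\right)^{2} = \left(6 \left(\left(-5\right) 8\right)\right)^{2} = \left(6 \left(-40\right)\right)^{2} = \left(-240\right)^{2} = 57600$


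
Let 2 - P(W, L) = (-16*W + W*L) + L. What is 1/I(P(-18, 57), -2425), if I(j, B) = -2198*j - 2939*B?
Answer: 1/5625841 ≈ 1.7775e-7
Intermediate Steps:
P(W, L) = 2 - L + 16*W - L*W (P(W, L) = 2 - ((-16*W + W*L) + L) = 2 - ((-16*W + L*W) + L) = 2 - (L - 16*W + L*W) = 2 + (-L + 16*W - L*W) = 2 - L + 16*W - L*W)
I(j, B) = -2939*B - 2198*j
1/I(P(-18, 57), -2425) = 1/(-2939*(-2425) - 2198*(2 - 1*57 + 16*(-18) - 1*57*(-18))) = 1/(7127075 - 2198*(2 - 57 - 288 + 1026)) = 1/(7127075 - 2198*683) = 1/(7127075 - 1501234) = 1/5625841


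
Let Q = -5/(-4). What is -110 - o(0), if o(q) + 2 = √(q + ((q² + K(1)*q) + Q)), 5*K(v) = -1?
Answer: -108 - √5/2 ≈ -109.12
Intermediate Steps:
Q = 5/4 (Q = -5*(-¼) = 5/4 ≈ 1.2500)
K(v) = -⅕ (K(v) = (⅕)*(-1) = -⅕)
o(q) = -2 + √(5/4 + q² + 4*q/5) (o(q) = -2 + √(q + ((q² - q/5) + 5/4)) = -2 + √(q + (5/4 + q² - q/5)) = -2 + √(5/4 + q² + 4*q/5))
-110 - o(0) = -110 - (-2 + √(125 + 80*0 + 100*0²)/10) = -110 - (-2 + √(125 + 0 + 100*0)/10) = -110 - (-2 + √(125 + 0 + 0)/10) = -110 - (-2 + √125/10) = -110 - (-2 + (5*√5)/10) = -110 - (-2 + √5/2) = -110 + (2 - √5/2) = -108 - √5/2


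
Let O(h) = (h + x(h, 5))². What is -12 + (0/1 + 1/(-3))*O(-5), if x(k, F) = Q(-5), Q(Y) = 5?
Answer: -12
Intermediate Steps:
x(k, F) = 5
O(h) = (5 + h)² (O(h) = (h + 5)² = (5 + h)²)
-12 + (0/1 + 1/(-3))*O(-5) = -12 + (0/1 + 1/(-3))*(5 - 5)² = -12 + (0*1 + 1*(-⅓))*0² = -12 + (0 - ⅓)*0 = -12 - ⅓*0 = -12 + 0 = -12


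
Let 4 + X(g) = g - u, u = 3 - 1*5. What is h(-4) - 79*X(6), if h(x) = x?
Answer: -320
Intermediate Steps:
u = -2 (u = 3 - 5 = -2)
X(g) = -2 + g (X(g) = -4 + (g - 1*(-2)) = -4 + (g + 2) = -4 + (2 + g) = -2 + g)
h(-4) - 79*X(6) = -4 - 79*(-2 + 6) = -4 - 79*4 = -4 - 316 = -320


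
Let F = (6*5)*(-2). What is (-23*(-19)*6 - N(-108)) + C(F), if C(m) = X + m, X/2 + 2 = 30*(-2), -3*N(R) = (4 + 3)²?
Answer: 7363/3 ≈ 2454.3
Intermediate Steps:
F = -60 (F = 30*(-2) = -60)
N(R) = -49/3 (N(R) = -(4 + 3)²/3 = -⅓*7² = -⅓*49 = -49/3)
X = -124 (X = -4 + 2*(30*(-2)) = -4 + 2*(-60) = -4 - 120 = -124)
C(m) = -124 + m
(-23*(-19)*6 - N(-108)) + C(F) = (-23*(-19)*6 - 1*(-49/3)) + (-124 - 60) = (437*6 + 49/3) - 184 = (2622 + 49/3) - 184 = 7915/3 - 184 = 7363/3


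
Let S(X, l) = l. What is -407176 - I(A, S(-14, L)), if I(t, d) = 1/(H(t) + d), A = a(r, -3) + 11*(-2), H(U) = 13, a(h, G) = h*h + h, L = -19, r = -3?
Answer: -2443055/6 ≈ -4.0718e+5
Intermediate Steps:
a(h, G) = h + h² (a(h, G) = h² + h = h + h²)
A = -16 (A = -3*(1 - 3) + 11*(-2) = -3*(-2) - 22 = 6 - 22 = -16)
I(t, d) = 1/(13 + d)
-407176 - I(A, S(-14, L)) = -407176 - 1/(13 - 19) = -407176 - 1/(-6) = -407176 - 1*(-⅙) = -407176 + ⅙ = -2443055/6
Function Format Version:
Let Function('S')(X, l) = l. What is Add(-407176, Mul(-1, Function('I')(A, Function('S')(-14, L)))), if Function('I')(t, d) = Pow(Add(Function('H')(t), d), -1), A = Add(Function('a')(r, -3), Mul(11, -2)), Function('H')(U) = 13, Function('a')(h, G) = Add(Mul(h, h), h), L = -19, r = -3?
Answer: Rational(-2443055, 6) ≈ -4.0718e+5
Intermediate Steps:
Function('a')(h, G) = Add(h, Pow(h, 2)) (Function('a')(h, G) = Add(Pow(h, 2), h) = Add(h, Pow(h, 2)))
A = -16 (A = Add(Mul(-3, Add(1, -3)), Mul(11, -2)) = Add(Mul(-3, -2), -22) = Add(6, -22) = -16)
Function('I')(t, d) = Pow(Add(13, d), -1)
Add(-407176, Mul(-1, Function('I')(A, Function('S')(-14, L)))) = Add(-407176, Mul(-1, Pow(Add(13, -19), -1))) = Add(-407176, Mul(-1, Pow(-6, -1))) = Add(-407176, Mul(-1, Rational(-1, 6))) = Add(-407176, Rational(1, 6)) = Rational(-2443055, 6)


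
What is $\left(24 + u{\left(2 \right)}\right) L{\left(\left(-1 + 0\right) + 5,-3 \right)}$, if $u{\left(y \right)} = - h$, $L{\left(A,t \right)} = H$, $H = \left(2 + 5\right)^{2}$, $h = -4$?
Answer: $1372$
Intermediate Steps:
$H = 49$ ($H = 7^{2} = 49$)
$L{\left(A,t \right)} = 49$
$u{\left(y \right)} = 4$ ($u{\left(y \right)} = \left(-1\right) \left(-4\right) = 4$)
$\left(24 + u{\left(2 \right)}\right) L{\left(\left(-1 + 0\right) + 5,-3 \right)} = \left(24 + 4\right) 49 = 28 \cdot 49 = 1372$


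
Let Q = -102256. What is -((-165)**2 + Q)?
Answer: 75031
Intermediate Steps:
-((-165)**2 + Q) = -((-165)**2 - 102256) = -(27225 - 102256) = -1*(-75031) = 75031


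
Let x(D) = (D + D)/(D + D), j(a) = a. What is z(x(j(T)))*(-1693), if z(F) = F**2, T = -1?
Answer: -1693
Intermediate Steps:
x(D) = 1 (x(D) = (2*D)/((2*D)) = (2*D)*(1/(2*D)) = 1)
z(x(j(T)))*(-1693) = 1**2*(-1693) = 1*(-1693) = -1693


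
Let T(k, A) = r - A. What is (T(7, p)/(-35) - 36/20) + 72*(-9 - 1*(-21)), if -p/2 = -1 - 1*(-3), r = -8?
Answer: 30181/35 ≈ 862.31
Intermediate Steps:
p = -4 (p = -2*(-1 - 1*(-3)) = -2*(-1 + 3) = -2*2 = -4)
T(k, A) = -8 - A
(T(7, p)/(-35) - 36/20) + 72*(-9 - 1*(-21)) = ((-8 - 1*(-4))/(-35) - 36/20) + 72*(-9 - 1*(-21)) = ((-8 + 4)*(-1/35) - 36*1/20) + 72*(-9 + 21) = (-4*(-1/35) - 9/5) + 72*12 = (4/35 - 9/5) + 864 = -59/35 + 864 = 30181/35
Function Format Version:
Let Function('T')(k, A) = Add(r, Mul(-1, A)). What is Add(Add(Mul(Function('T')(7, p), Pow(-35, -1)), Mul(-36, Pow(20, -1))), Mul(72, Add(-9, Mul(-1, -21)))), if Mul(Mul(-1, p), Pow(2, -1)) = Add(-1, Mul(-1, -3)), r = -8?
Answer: Rational(30181, 35) ≈ 862.31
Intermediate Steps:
p = -4 (p = Mul(-2, Add(-1, Mul(-1, -3))) = Mul(-2, Add(-1, 3)) = Mul(-2, 2) = -4)
Function('T')(k, A) = Add(-8, Mul(-1, A))
Add(Add(Mul(Function('T')(7, p), Pow(-35, -1)), Mul(-36, Pow(20, -1))), Mul(72, Add(-9, Mul(-1, -21)))) = Add(Add(Mul(Add(-8, Mul(-1, -4)), Pow(-35, -1)), Mul(-36, Pow(20, -1))), Mul(72, Add(-9, Mul(-1, -21)))) = Add(Add(Mul(Add(-8, 4), Rational(-1, 35)), Mul(-36, Rational(1, 20))), Mul(72, Add(-9, 21))) = Add(Add(Mul(-4, Rational(-1, 35)), Rational(-9, 5)), Mul(72, 12)) = Add(Add(Rational(4, 35), Rational(-9, 5)), 864) = Add(Rational(-59, 35), 864) = Rational(30181, 35)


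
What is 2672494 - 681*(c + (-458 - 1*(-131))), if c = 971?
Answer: 2233930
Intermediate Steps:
2672494 - 681*(c + (-458 - 1*(-131))) = 2672494 - 681*(971 + (-458 - 1*(-131))) = 2672494 - 681*(971 + (-458 + 131)) = 2672494 - 681*(971 - 327) = 2672494 - 681*644 = 2672494 - 438564 = 2233930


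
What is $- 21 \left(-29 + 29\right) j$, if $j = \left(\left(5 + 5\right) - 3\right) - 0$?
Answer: $0$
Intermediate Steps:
$j = 7$ ($j = \left(10 - 3\right) + 0 = 7 + 0 = 7$)
$- 21 \left(-29 + 29\right) j = - 21 \left(-29 + 29\right) 7 = \left(-21\right) 0 \cdot 7 = 0 \cdot 7 = 0$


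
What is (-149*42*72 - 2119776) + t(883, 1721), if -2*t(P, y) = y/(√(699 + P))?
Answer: -2570352 - 1721*√1582/3164 ≈ -2.5704e+6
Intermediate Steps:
t(P, y) = -y/(2*√(699 + P)) (t(P, y) = -y/(2*(√(699 + P))) = -y/(2*√(699 + P)))
(-149*42*72 - 2119776) + t(883, 1721) = (-149*42*72 - 2119776) - ½*1721/√(699 + 883) = (-6258*72 - 2119776) - ½*1721/√1582 = (-450576 - 2119776) - ½*1721*√1582/1582 = -2570352 - 1721*√1582/3164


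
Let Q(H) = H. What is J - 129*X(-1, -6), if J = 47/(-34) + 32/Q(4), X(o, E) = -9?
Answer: 39699/34 ≈ 1167.6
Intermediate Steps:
J = 225/34 (J = 47/(-34) + 32/4 = 47*(-1/34) + 32*(1/4) = -47/34 + 8 = 225/34 ≈ 6.6176)
J - 129*X(-1, -6) = 225/34 - 129*(-9) = 225/34 + 1161 = 39699/34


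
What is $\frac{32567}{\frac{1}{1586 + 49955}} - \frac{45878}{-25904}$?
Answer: $\frac{21740395018083}{12952} \approx 1.6785 \cdot 10^{9}$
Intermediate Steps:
$\frac{32567}{\frac{1}{1586 + 49955}} - \frac{45878}{-25904} = \frac{32567}{\frac{1}{51541}} - - \frac{22939}{12952} = 32567 \frac{1}{\frac{1}{51541}} + \frac{22939}{12952} = 32567 \cdot 51541 + \frac{22939}{12952} = 1678535747 + \frac{22939}{12952} = \frac{21740395018083}{12952}$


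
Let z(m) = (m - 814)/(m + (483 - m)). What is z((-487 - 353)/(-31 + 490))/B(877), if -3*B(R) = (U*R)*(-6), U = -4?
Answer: 62411/259237692 ≈ 0.00024075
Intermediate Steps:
B(R) = -8*R (B(R) = -(-4*R)*(-6)/3 = -8*R)
z(m) = -814/483 + m/483 (z(m) = (-814 + m)/483 = (-814 + m)*(1/483) = -814/483 + m/483)
z((-487 - 353)/(-31 + 490))/B(877) = (-814/483 + ((-487 - 353)/(-31 + 490))/483)/((-8*877)) = (-814/483 + (-840/459)/483)/(-7016) = (-814/483 + (-840*1/459)/483)*(-1/7016) = (-814/483 + (1/483)*(-280/153))*(-1/7016) = (-814/483 - 40/10557)*(-1/7016) = -124822/73899*(-1/7016) = 62411/259237692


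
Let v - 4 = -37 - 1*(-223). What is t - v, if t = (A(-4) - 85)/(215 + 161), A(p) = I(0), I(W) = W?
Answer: -71525/376 ≈ -190.23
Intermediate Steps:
v = 190 (v = 4 + (-37 - 1*(-223)) = 4 + (-37 + 223) = 4 + 186 = 190)
A(p) = 0
t = -85/376 (t = (0 - 85)/(215 + 161) = -85/376 ≈ -0.22606)
t - v = -85/376 - 1*190 = -85/376 - 190 = -71525/376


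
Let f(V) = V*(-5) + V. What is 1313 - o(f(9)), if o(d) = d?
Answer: 1349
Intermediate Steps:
f(V) = -4*V (f(V) = -5*V + V = -4*V)
1313 - o(f(9)) = 1313 - (-4)*9 = 1313 - 1*(-36) = 1313 + 36 = 1349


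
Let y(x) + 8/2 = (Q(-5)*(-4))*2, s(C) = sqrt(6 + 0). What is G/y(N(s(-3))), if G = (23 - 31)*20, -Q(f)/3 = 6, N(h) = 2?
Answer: -8/7 ≈ -1.1429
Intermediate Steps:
s(C) = sqrt(6)
Q(f) = -18 (Q(f) = -3*6 = -18)
y(x) = 140 (y(x) = -4 - 18*(-4)*2 = -4 + 72*2 = -4 + 144 = 140)
G = -160 (G = -8*20 = -160)
G/y(N(s(-3))) = -160/140 = -160*1/140 = -8/7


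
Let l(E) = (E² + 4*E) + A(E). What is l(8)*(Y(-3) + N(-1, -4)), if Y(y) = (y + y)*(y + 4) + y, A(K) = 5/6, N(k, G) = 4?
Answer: -2905/6 ≈ -484.17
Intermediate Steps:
A(K) = ⅚ (A(K) = 5*(⅙) = ⅚)
l(E) = ⅚ + E² + 4*E (l(E) = (E² + 4*E) + ⅚ = ⅚ + E² + 4*E)
Y(y) = y + 2*y*(4 + y) (Y(y) = (2*y)*(4 + y) + y = 2*y*(4 + y) + y = y + 2*y*(4 + y))
l(8)*(Y(-3) + N(-1, -4)) = (⅚ + 8² + 4*8)*(-3*(9 + 2*(-3)) + 4) = (⅚ + 64 + 32)*(-3*(9 - 6) + 4) = 581*(-3*3 + 4)/6 = 581*(-9 + 4)/6 = (581/6)*(-5) = -2905/6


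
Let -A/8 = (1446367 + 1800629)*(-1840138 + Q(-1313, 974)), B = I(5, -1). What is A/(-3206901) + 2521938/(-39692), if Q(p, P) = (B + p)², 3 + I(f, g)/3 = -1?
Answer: -14524035399651711/21214719082 ≈ -6.8462e+5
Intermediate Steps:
I(f, g) = -12 (I(f, g) = -9 + 3*(-1) = -9 - 3 = -12)
B = -12
Q(p, P) = (-12 + p)²
A = 2195306983584 (A = -8*(1446367 + 1800629)*(-1840138 + (-12 - 1313)²) = -25975968*(-1840138 + (-1325)²) = -25975968*(-1840138 + 1755625) = -25975968*(-84513) = -8*(-274413372948) = 2195306983584)
A/(-3206901) + 2521938/(-39692) = 2195306983584/(-3206901) + 2521938/(-39692) = 2195306983584*(-1/3206901) + 2521938*(-1/39692) = -731768994528/1068967 - 1260969/19846 = -14524035399651711/21214719082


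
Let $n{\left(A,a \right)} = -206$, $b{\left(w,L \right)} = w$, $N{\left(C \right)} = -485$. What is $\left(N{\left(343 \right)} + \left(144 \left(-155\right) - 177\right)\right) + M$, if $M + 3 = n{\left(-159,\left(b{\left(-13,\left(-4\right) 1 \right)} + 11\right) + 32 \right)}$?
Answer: $-23191$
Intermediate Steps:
$M = -209$ ($M = -3 - 206 = -209$)
$\left(N{\left(343 \right)} + \left(144 \left(-155\right) - 177\right)\right) + M = \left(-485 + \left(144 \left(-155\right) - 177\right)\right) - 209 = \left(-485 - 22497\right) - 209 = -22982 - 209 = -23191$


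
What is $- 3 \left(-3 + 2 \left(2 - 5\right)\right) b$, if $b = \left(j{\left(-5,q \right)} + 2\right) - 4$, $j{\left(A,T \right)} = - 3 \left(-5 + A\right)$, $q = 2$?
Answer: $756$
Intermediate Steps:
$j{\left(A,T \right)} = 15 - 3 A$
$b = 28$ ($b = \left(\left(15 - -15\right) + 2\right) - 4 = \left(\left(15 + 15\right) + 2\right) - 4 = \left(30 + 2\right) - 4 = 32 - 4 = 28$)
$- 3 \left(-3 + 2 \left(2 - 5\right)\right) b = - 3 \left(-3 + 2 \left(2 - 5\right)\right) 28 = - 3 \left(-3 + 2 \left(-3\right)\right) 28 = - 3 \left(-3 - 6\right) 28 = \left(-3\right) \left(-9\right) 28 = 27 \cdot 28 = 756$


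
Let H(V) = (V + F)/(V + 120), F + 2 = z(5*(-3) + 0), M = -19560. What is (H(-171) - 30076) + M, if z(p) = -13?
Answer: -843750/17 ≈ -49632.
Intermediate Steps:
F = -15 (F = -2 - 13 = -15)
H(V) = (-15 + V)/(120 + V) (H(V) = (V - 15)/(V + 120) = (-15 + V)/(120 + V))
(H(-171) - 30076) + M = ((-15 - 171)/(120 - 171) - 30076) - 19560 = (-186/(-51) - 30076) - 19560 = (-1/51*(-186) - 30076) - 19560 = (62/17 - 30076) - 19560 = -511230/17 - 19560 = -843750/17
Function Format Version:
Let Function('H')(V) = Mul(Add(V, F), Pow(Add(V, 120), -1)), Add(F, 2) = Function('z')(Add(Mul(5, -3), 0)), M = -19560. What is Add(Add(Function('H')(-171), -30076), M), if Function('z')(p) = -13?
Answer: Rational(-843750, 17) ≈ -49632.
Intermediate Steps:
F = -15 (F = Add(-2, -13) = -15)
Function('H')(V) = Mul(Pow(Add(120, V), -1), Add(-15, V)) (Function('H')(V) = Mul(Add(V, -15), Pow(Add(V, 120), -1)) = Mul(Add(-15, V), Pow(Add(120, V), -1)) = Mul(Pow(Add(120, V), -1), Add(-15, V)))
Add(Add(Function('H')(-171), -30076), M) = Add(Add(Mul(Pow(Add(120, -171), -1), Add(-15, -171)), -30076), -19560) = Add(Add(Mul(Pow(-51, -1), -186), -30076), -19560) = Add(Add(Mul(Rational(-1, 51), -186), -30076), -19560) = Add(Add(Rational(62, 17), -30076), -19560) = Add(Rational(-511230, 17), -19560) = Rational(-843750, 17)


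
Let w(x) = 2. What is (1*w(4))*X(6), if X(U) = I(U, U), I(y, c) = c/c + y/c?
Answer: 4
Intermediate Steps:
I(y, c) = 1 + y/c
X(U) = 2 (X(U) = (U + U)/U = (2*U)/U = 2)
(1*w(4))*X(6) = (1*2)*2 = 2*2 = 4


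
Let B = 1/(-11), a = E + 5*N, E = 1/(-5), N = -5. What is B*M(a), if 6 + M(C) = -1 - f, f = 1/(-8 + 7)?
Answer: 6/11 ≈ 0.54545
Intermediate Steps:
E = -1/5 ≈ -0.20000
a = -126/5 (a = -1/5 + 5*(-5) = -1/5 - 25 = -126/5 ≈ -25.200)
f = -1 (f = 1/(-1) = -1)
M(C) = -6 (M(C) = -6 + (-1 - 1*(-1)) = -6 + (-1 + 1) = -6 + 0 = -6)
B = -1/11 ≈ -0.090909
B*M(a) = -1/11*(-6) = 6/11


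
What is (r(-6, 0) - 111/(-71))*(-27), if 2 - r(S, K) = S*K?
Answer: -6831/71 ≈ -96.211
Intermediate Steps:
r(S, K) = 2 - K*S (r(S, K) = 2 - S*K = 2 - K*S)
(r(-6, 0) - 111/(-71))*(-27) = ((2 - 1*0*(-6)) - 111/(-71))*(-27) = ((2 + 0) - 111*(-1/71))*(-27) = (2 + 111/71)*(-27) = (253/71)*(-27) = -6831/71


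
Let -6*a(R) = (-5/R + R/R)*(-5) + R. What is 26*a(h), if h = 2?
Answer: -247/6 ≈ -41.167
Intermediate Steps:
a(R) = 5/6 - 25/(6*R) - R/6 (a(R) = -((-5/R + R/R)*(-5) + R)/6 = -((-5/R + 1)*(-5) + R)/6 = -((1 - 5/R)*(-5) + R)/6 = -((-5 + 25/R) + R)/6 = -(-5 + R + 25/R)/6 = 5/6 - 25/(6*R) - R/6)
26*a(h) = 26*((1/6)*(-25 - 1*2*(-5 + 2))/2) = 26*((1/6)*(1/2)*(-25 - 1*2*(-3))) = 26*((1/6)*(1/2)*(-25 + 6)) = 26*((1/6)*(1/2)*(-19)) = 26*(-19/12) = -247/6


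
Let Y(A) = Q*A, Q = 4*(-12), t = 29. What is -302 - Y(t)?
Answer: 1090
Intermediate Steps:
Q = -48
Y(A) = -48*A
-302 - Y(t) = -302 - (-48)*29 = -302 - 1*(-1392) = -302 + 1392 = 1090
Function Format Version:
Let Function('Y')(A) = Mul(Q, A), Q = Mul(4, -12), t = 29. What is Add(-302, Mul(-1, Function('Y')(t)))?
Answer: 1090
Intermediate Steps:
Q = -48
Function('Y')(A) = Mul(-48, A)
Add(-302, Mul(-1, Function('Y')(t))) = Add(-302, Mul(-1, Mul(-48, 29))) = Add(-302, Mul(-1, -1392)) = Add(-302, 1392) = 1090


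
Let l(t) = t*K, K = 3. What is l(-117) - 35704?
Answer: -36055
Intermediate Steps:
l(t) = 3*t (l(t) = t*3 = 3*t)
l(-117) - 35704 = 3*(-117) - 35704 = -351 - 35704 = -36055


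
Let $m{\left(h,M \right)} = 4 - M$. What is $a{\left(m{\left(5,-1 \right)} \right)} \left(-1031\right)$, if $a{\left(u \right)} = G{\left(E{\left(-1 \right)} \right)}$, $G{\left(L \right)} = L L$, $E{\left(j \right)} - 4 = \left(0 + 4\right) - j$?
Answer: $-83511$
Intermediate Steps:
$E{\left(j \right)} = 8 - j$ ($E{\left(j \right)} = 4 - \left(-4 + j\right) = 8 - j$)
$G{\left(L \right)} = L^{2}$
$a{\left(u \right)} = 81$ ($a{\left(u \right)} = \left(8 - -1\right)^{2} = \left(8 + 1\right)^{2} = 9^{2} = 81$)
$a{\left(m{\left(5,-1 \right)} \right)} \left(-1031\right) = 81 \left(-1031\right) = -83511$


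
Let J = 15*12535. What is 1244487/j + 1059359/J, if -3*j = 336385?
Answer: -69126305462/12649757925 ≈ -5.4646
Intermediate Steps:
J = 188025
j = -336385/3 (j = -⅓*336385 = -336385/3 ≈ -1.1213e+5)
1244487/j + 1059359/J = 1244487/(-336385/3) + 1059359/188025 = 1244487*(-3/336385) + 1059359*(1/188025) = -3733461/336385 + 1059359/188025 = -69126305462/12649757925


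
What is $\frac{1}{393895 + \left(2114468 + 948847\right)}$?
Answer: $\frac{1}{3457210} \approx 2.8925 \cdot 10^{-7}$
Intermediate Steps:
$\frac{1}{393895 + \left(2114468 + 948847\right)} = \frac{1}{393895 + 3063315} = \frac{1}{3457210}$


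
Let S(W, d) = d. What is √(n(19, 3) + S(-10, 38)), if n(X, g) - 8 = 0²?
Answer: √46 ≈ 6.7823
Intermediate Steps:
n(X, g) = 8 (n(X, g) = 8 + 0² = 8 + 0 = 8)
√(n(19, 3) + S(-10, 38)) = √(8 + 38) = √46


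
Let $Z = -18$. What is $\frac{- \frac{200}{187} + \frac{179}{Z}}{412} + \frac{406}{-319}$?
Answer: $- \frac{1802081}{1386792} \approx -1.2995$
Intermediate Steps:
$\frac{- \frac{200}{187} + \frac{179}{Z}}{412} + \frac{406}{-319} = \frac{- \frac{200}{187} + \frac{179}{-18}}{412} + \frac{406}{-319} = \left(\left(-200\right) \frac{1}{187} + 179 \left(- \frac{1}{18}\right)\right) \frac{1}{412} + 406 \left(- \frac{1}{319}\right) = \left(- \frac{200}{187} - \frac{179}{18}\right) \frac{1}{412} - \frac{14}{11} = \left(- \frac{37073}{3366}\right) \frac{1}{412} - \frac{14}{11} = - \frac{37073}{1386792} - \frac{14}{11} = - \frac{1802081}{1386792}$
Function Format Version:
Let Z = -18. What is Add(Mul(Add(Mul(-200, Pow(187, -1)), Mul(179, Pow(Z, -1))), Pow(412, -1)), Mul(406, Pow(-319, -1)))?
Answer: Rational(-1802081, 1386792) ≈ -1.2995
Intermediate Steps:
Add(Mul(Add(Mul(-200, Pow(187, -1)), Mul(179, Pow(Z, -1))), Pow(412, -1)), Mul(406, Pow(-319, -1))) = Add(Mul(Add(Mul(-200, Pow(187, -1)), Mul(179, Pow(-18, -1))), Pow(412, -1)), Mul(406, Pow(-319, -1))) = Add(Mul(Add(Mul(-200, Rational(1, 187)), Mul(179, Rational(-1, 18))), Rational(1, 412)), Mul(406, Rational(-1, 319))) = Add(Mul(Add(Rational(-200, 187), Rational(-179, 18)), Rational(1, 412)), Rational(-14, 11)) = Add(Mul(Rational(-37073, 3366), Rational(1, 412)), Rational(-14, 11)) = Add(Rational(-37073, 1386792), Rational(-14, 11)) = Rational(-1802081, 1386792)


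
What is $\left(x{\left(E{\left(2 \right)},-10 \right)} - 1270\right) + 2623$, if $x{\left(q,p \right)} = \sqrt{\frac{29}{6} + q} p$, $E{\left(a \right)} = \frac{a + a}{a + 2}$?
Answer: $1353 - \frac{5 \sqrt{210}}{3} \approx 1328.8$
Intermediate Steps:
$E{\left(a \right)} = \frac{2 a}{2 + a}$
$x{\left(q,p \right)} = p \sqrt{\frac{29}{6} + q}$ ($x{\left(q,p \right)} = \sqrt{29 \cdot \frac{1}{6} + q} p = \sqrt{\frac{29}{6} + q} p = p \sqrt{\frac{29}{6} + q}$)
$\left(x{\left(E{\left(2 \right)},-10 \right)} - 1270\right) + 2623 = \left(\frac{1}{6} \left(-10\right) \sqrt{174 + 36 \cdot 2 \cdot 2 \frac{1}{2 + 2}} - 1270\right) + 2623 = \left(\frac{1}{6} \left(-10\right) \sqrt{174 + 36 \cdot 2 \cdot 2 \cdot \frac{1}{4}} - 1270\right) + 2623 = \left(\frac{1}{6} \left(-10\right) \sqrt{174 + 36 \cdot 1} - 1270\right) + 2623 = \left(\frac{1}{6} \left(-10\right) \sqrt{174 + 36} - 1270\right) + 2623 = \left(\frac{1}{6} \left(-10\right) \sqrt{210} - 1270\right) + 2623 = \left(- \frac{5 \sqrt{210}}{3} - 1270\right) + 2623 = \left(-1270 - \frac{5 \sqrt{210}}{3}\right) + 2623 = 1353 - \frac{5 \sqrt{210}}{3}$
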